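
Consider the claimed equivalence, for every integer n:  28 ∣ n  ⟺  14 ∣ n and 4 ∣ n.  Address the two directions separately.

The biconditional holds.

(⇐) Suppose 14 ∣ n and 4 ∣ n. Any common multiple of 14 and 4 is a multiple of their lcm; here lcm(14, 4) = 14·4/gcd(14, 4) = 56/2 = 28, so 28 ∣ n.

(⇒) If 28 ∣ n, write n = 28q. Since 28 = 2·14, n = 14·(2q), so 14 ∣ n; and since 28 = 7·4, n = 4·(7q), so 4 ∣ n.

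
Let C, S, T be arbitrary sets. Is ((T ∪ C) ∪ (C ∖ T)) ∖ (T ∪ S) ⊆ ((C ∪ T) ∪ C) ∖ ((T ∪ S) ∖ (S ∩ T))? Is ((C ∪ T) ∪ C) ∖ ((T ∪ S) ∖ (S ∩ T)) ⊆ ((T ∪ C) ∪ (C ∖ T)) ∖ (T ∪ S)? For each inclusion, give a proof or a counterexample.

Only the forward inclusion holds.

Forward inclusion. Let x ∈ ((T ∪ C) ∪ (C ∖ T)) ∖ (T ∪ S). Then x ∈ C and x ∉ S, T, from which x ∈ ((C ∪ T) ∪ C) ∖ ((T ∪ S) ∖ (S ∩ T)).

Reverse inclusion. This inclusion fails. Take C = ∅, S = {1}, T = {1}; then 1 ∈ ((C ∪ T) ∪ C) ∖ ((T ∪ S) ∖ (S ∩ T)) but 1 ∉ ((T ∪ C) ∪ (C ∖ T)) ∖ (T ∪ S).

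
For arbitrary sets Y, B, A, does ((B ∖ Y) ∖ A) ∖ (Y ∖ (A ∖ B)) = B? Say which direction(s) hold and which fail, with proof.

Forward inclusion. Let x ∈ ((B ∖ Y) ∖ A) ∖ (Y ∖ (A ∖ B)). Then x ∈ B and x ∉ Y, A, from which x ∈ B.

Reverse inclusion. This inclusion fails. Take Y = {1}, B = {1}, A = ∅; then 1 ∈ B but 1 ∉ ((B ∖ Y) ∖ A) ∖ (Y ∖ (A ∖ B)).

The sets are not equal: only the forward inclusion holds.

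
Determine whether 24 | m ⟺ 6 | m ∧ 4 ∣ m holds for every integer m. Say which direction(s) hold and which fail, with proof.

[⇐] This fails: take m = 12. Both 6 ∣ 12 and 4 ∣ 12, yet 12 is not a multiple of 24 (since 12 = 0·24 + 12), so 24 ∤ 12.

[⇒] If 24 ∣ m, write m = 24q. Since 24 = 4·6, m = 6·(4q), so 6 ∣ m; and since 24 = 6·4, m = 4·(6q), so 4 ∣ m.

Only the forward implication holds.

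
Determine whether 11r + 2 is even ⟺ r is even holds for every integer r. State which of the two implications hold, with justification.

[⇒] Suppose 11r + 2 is even. Since 11 is odd, 11r and r have the same parity, so 11r + 2 ≡ r + 2 (mod 2). As 2 is even, 11r + 2 is even exactly when r is even. Thus r is even.

[⇐] Conversely, suppose r is even; write r = 2j. Then 11r + 2 = 11·(2j) + 2 = 2·11j + 2, which is even.

Both directions hold; the statement is true.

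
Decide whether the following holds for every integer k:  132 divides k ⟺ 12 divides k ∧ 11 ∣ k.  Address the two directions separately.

[⇐] Suppose 12 ∣ k and 11 ∣ k. Any common multiple of 12 and 11 is a multiple of their lcm; here gcd(12, 11) = 1, so lcm(12, 11) = 12·11 = 132, so 132 ∣ k.

[⇒] If 132 ∣ k, write k = 132q. Since 132 = 11·12, k = 12·(11q), so 12 ∣ k; and since 132 = 12·11, k = 11·(12q), so 11 ∣ k.

Equivalent; both directions hold.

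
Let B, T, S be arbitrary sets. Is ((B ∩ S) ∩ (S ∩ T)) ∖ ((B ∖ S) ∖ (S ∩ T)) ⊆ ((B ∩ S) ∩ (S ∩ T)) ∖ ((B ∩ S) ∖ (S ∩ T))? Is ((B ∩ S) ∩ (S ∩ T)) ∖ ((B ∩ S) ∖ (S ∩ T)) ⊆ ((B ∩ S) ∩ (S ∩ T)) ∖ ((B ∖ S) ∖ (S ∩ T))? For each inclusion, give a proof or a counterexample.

Both inclusions hold; the sets are equal.

(⊆) Let x ∈ ((B ∩ S) ∩ (S ∩ T)) ∖ ((B ∖ S) ∖ (S ∩ T)). Then x ∈ B ∩ T ∩ S, from which x ∈ ((B ∩ S) ∩ (S ∩ T)) ∖ ((B ∩ S) ∖ (S ∩ T)).

(⊇) Let x ∈ ((B ∩ S) ∩ (S ∩ T)) ∖ ((B ∩ S) ∖ (S ∩ T)). Then x ∈ B ∩ T ∩ S, from which x ∈ ((B ∩ S) ∩ (S ∩ T)) ∖ ((B ∖ S) ∖ (S ∩ T)).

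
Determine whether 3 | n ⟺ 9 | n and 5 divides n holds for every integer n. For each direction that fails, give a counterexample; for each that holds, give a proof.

(⇒) fails; (⇐) holds.

(⇒) This fails: take n = 3. Certainly 3 ∣ 3, but 9 ∤ 3.

(⇐) Suppose 9 ∣ n and 5 ∣ n. Any common multiple of 9 and 5 is a multiple of their lcm; here gcd(9, 5) = 1, so lcm(9, 5) = 9·5 = 45, so 45 ∣ n. Since 3 ∣ 45, it follows that 3 ∣ n.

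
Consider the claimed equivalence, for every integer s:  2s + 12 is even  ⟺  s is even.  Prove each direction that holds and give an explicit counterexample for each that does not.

(⇒) This fails: take s = 5. Then 2s + 12 = 22, which is even, yet s = 5 is odd, not even.

(⇐) Suppose s is even. Since 2 is even, 2s is even for every s, so 2s + 12 has the same parity as 12, which is even. Hence 2s + 12 is even.

The forward direction fails; the converse holds.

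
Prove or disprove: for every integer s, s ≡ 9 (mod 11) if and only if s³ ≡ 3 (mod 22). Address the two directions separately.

Only the reverse direction holds.

Forward direction. This fails: take s = 20. Then 20 ≡ 9 (mod 11), but 20³ = 8000 ≡ 14 (mod 22), not 3.

Converse. The residues r modulo 22 with r³ ≡ 3 (mod 22) are exactly {9}, and each is ≡ 9 (mod 11).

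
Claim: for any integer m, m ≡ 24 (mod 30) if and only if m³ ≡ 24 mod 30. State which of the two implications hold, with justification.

Equivalent; both directions hold.

[⇒] Suppose m ≡ 24 (mod 30). Write m = 30j + 24. Then (30j + 24)³ = 27000j³ + 64800j² + 51840j + 13824 = 30(900j³ + 2160j² + 1728j + 460) + 24, so m³ ≡ 24 (mod 30).

[⇐] Conversely, suppose m³ ≡ 24 (mod 30). The only residue r in {0, …, 29} with r³ ≡ 24 (mod 30) is r = 24, so m ≡ 24 (mod 30).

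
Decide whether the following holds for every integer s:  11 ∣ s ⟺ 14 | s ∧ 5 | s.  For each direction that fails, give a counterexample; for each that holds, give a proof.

(⟹) This fails: take s = 11. Certainly 11 ∣ 11, but 14 ∤ 11.

(⟸) This fails: take s = 70. Both 14 ∣ 70 and 5 ∣ 70, yet 70 is not a multiple of 11 (since 70 = 6·11 + 4), so 11 ∤ 70.

Both directions fail.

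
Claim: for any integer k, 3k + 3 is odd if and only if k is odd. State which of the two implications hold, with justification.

(⇒) fails and (⇐) fails.

(⇒) This fails: k = 4 gives 3k + 3 = 15, which is odd, but 4 is even, not odd.

(⇐) This also fails: k = 1 is odd, but 3k + 3 = 6 is even, not odd.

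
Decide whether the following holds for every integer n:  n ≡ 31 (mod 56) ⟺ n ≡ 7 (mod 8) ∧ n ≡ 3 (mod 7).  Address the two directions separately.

(→) Suppose n ≡ 31 (mod 56); write n = 56j + 31. Since 8 ∣ 56, reducing mod 8 gives n ≡ 31 ≡ 7 (mod 8); since 7 ∣ 56, reducing mod 7 gives n ≡ 31 ≡ 3 (mod 7).

(←) Conversely, if n ≡ 7 (mod 8) and n ≡ 3 (mod 7), then by the Chinese remainder theorem n ≡ 31 (mod 56). This is exactly n ≡ 31 (mod 56).

Both directions hold; the statement is true.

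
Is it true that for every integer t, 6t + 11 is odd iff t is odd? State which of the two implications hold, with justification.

(→) This fails: take t = 6. Then 6t + 11 = 47, which is odd, yet t = 6 is even, not odd.

(←) Suppose t is odd. Since 6 is even, 6t is even for every t, so 6t + 11 has the same parity as 11, which is odd. Hence 6t + 11 is odd.

Only the reverse direction holds.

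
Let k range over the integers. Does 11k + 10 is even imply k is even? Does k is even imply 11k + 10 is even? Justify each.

(⇒) Suppose 11k + 10 is even. Since 11 is odd, 11k and k have the same parity, so 11k + 10 ≡ k + 10 (mod 2). As 10 is even, 11k + 10 is even exactly when k is even. Thus k is even.

(⇐) Conversely, suppose k is even; write k = 2j. Then 11k + 10 = 11·(2j) + 10 = 2·11j + 10, which is even.

Both directions hold.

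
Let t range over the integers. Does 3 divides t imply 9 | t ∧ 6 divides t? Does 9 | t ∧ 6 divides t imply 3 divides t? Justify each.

(→) This fails: take t = 3. Certainly 3 ∣ 3, but 9 ∤ 3.

(←) Suppose 9 ∣ t and 6 ∣ t. Any common multiple of 9 and 6 is a multiple of their lcm; here lcm(9, 6) = 9·6/gcd(9, 6) = 54/3 = 18, so 18 ∣ t. Since 3 ∣ 18, it follows that 3 ∣ t.

Only the reverse direction holds.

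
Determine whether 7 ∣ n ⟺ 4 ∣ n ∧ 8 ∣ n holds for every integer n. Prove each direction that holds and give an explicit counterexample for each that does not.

Neither direction holds.

(⟹) This fails: take n = 7. Certainly 7 ∣ 7, but 4 ∤ 7.

(⟸) This fails: take n = 8. Both 4 ∣ 8 and 8 ∣ 8, yet 8 is not a multiple of 7 (since 8 = 1·7 + 1), so 7 ∤ 8.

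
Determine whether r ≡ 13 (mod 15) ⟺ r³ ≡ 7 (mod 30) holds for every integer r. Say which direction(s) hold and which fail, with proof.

(⇒) fails; (⇐) holds.

(→) This fails: take r = 28. Then 28 ≡ 13 (mod 15), but 28³ = 21952 ≡ 22 (mod 30), not 7.

(←) Conversely, the residues r modulo 30 with r³ ≡ 7 (mod 30) are exactly {13}, and each is ≡ 13 (mod 15).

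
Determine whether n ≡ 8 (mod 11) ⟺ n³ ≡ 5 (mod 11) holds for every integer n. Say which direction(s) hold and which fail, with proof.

Neither implication holds.

Forward direction. This fails: take n = 8. Then 8 ≡ 8 (mod 11), but 8³ = 512 ≡ 6 (mod 11), not 5.

Converse. This fails: take n = 3. Then 3³ = 27 ≡ 5 (mod 11), yet 3 ≡ 3 (mod 11), not 8.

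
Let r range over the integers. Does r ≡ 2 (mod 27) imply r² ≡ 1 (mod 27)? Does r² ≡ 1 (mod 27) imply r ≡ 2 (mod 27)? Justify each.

Both directions fail.

(⟹) This fails: take r = 2. Then 2 ≡ 2 (mod 27), but 2² = 4 ≡ 4 (mod 27), not 1.

(⟸) This fails: take r = 1. Then 1² = 1 ≡ 1 (mod 27), yet 1 ≡ 1 (mod 27), not 2.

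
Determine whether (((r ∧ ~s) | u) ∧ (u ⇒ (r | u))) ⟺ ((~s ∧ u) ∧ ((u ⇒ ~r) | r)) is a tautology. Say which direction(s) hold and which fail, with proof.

Not equivalent: only (⇐) holds.

(⟹) This fails. Under s = F, r = T, u = F, the left side is true but the right side is false.

(⟸) Assume the antecedent. If s is true, the antecedent cannot hold. If s is false, the antecedent forces (s = F, r = F, u = T) or (s = F, r = T, u = T), and ((r ∧ ~s) | u) ∧ (u ⇒ (r | u)) holds there. Either way ((r ∧ ~s) | u) ∧ (u ⇒ (r | u)) holds.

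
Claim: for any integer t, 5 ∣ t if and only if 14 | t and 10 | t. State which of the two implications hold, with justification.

(⇒) This fails: take t = 5. Certainly 5 ∣ 5, but 14 ∤ 5.

(⇐) Suppose 14 ∣ t and 10 ∣ t. Any common multiple of 14 and 10 is a multiple of their lcm; here lcm(14, 10) = 14·10/gcd(14, 10) = 140/2 = 70, so 70 ∣ t. Since 5 ∣ 70, it follows that 5 ∣ t.

Not equivalent: only (⇐) holds.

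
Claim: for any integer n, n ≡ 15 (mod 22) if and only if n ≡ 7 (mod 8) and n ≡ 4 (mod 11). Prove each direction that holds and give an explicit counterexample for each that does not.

Forward direction. This fails: n = 81 gives 81 ≡ 15 (mod 22) but 81 ≡ 1 (mod 8), so the conjunction on the right does not hold.

Converse. If n ≡ 7 (mod 8) and n ≡ 4 (mod 11), then by the Chinese remainder theorem n ≡ 15 (mod 88). Since 15 ≡ 15 (mod 22) and 22 ∣ 88, we get n ≡ 15 (mod 22).

Only the reverse direction holds.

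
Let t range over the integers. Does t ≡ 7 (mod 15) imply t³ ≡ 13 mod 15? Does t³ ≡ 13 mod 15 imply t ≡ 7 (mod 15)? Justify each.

Forward direction. Suppose t ≡ 7 (mod 15). Write t = 15j + 7. Then (15j + 7)³ = 3375j³ + 4725j² + 2205j + 343 = 15(225j³ + 315j² + 147j + 22) + 13, so t³ ≡ 13 (mod 15).

Converse. Suppose t³ ≡ 13 (mod 15). The only residue r in {0, …, 14} with r³ ≡ 13 (mod 15) is r = 7, so t ≡ 7 (mod 15).

Both directions hold.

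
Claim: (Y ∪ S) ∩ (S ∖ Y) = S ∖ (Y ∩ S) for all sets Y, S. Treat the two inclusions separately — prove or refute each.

(⊇) Let x ∈ S ∖ (Y ∩ S). Then x ∈ S and x ∉ Y, from which x ∈ (Y ∪ S) ∩ (S ∖ Y).

(⊆) Let x ∈ (Y ∪ S) ∩ (S ∖ Y). Then x ∈ S and x ∉ Y, from which x ∈ S ∖ (Y ∩ S).

Both inclusions hold; the sets are equal.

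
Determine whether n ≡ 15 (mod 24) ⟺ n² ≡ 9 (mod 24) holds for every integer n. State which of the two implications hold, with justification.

(→) Suppose n ≡ 15 (mod 24). Write n = 24j + 15. Then (24j + 15)² = 576j² + 720j + 225 = 24(24j² + 30j + 9) + 9, so n² ≡ 9 (mod 24).

(←) This fails: take n = 3. Then 3² = 9 ≡ 9 (mod 24), yet 3 ≡ 3 (mod 24), not 15.

Not equivalent: only (⇒) holds.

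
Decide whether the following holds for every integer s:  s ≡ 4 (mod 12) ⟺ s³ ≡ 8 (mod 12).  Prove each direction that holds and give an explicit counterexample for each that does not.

Both directions fail.

Forward direction. This fails: take s = 4. Then 4 ≡ 4 (mod 12), but 4³ = 64 ≡ 4 (mod 12), not 8.

Converse. This fails: take s = 2. Then 2³ = 8 ≡ 8 (mod 12), yet 2 ≡ 2 (mod 12), not 4.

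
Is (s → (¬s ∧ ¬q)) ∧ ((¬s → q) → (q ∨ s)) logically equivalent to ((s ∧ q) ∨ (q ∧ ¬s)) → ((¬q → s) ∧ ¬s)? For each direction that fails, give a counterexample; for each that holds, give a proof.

(⇒) Assume the antecedent. If q is true, the antecedent forces (q = T, s = F), and the consequent holds there. If q is false, the consequent reduces to true regardless of the other variables. Either way the consequent holds.

(⇐) This fails. Under q = F, s = T, the left side is false but the right side is true.

Only the forward implication holds.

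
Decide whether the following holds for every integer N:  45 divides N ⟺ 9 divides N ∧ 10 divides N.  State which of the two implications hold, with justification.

[⇒] This fails: take N = 45. Certainly 45 ∣ 45, but 10 ∤ 45.

[⇐] Suppose 9 ∣ N and 10 ∣ N. Any common multiple of 9 and 10 is a multiple of their lcm; here gcd(9, 10) = 1, so lcm(9, 10) = 9·10 = 90, so 90 ∣ N. Since 45 ∣ 90, it follows that 45 ∣ N.

(⇒) fails; (⇐) holds.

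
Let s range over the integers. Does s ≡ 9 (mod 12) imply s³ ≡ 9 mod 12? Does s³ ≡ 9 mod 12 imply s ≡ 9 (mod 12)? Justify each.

Both directions hold.

(⟹) Suppose s ≡ 9 (mod 12). Write s = 12j + 9. Then (12j + 9)³ = 1728j³ + 3888j² + 2916j + 729 = 12(144j³ + 324j² + 243j + 60) + 9, so s³ ≡ 9 (mod 12).

(⟸) For the converse, argue contrapositively. If s ≢ 9 (mod 12), then s is congruent to one of 0, 1, 2, 3, 4, 5, 6, 7, 8, 10, 11 modulo 12, and these give s³ ≡ 0, 1, 8, 3, 4, 5, 0, 7, 8, 4, 11 respectively — never 9.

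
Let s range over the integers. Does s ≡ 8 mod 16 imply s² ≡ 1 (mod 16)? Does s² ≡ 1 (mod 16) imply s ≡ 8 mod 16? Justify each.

Neither implication holds.

(⟹) This fails: take s = 8. Then 8 ≡ 8 (mod 16), but 8² = 64 ≡ 0 (mod 16), not 1.

(⟸) This fails: take s = 1. Then 1² = 1 ≡ 1 (mod 16), yet 1 ≡ 1 (mod 16), not 8.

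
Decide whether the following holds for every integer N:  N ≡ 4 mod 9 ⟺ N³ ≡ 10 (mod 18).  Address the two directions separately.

Both directions fail.

[⇒] This fails: take N = 13. Then 13 ≡ 4 (mod 9), but 13³ = 2197 ≡ 1 (mod 18), not 10.

[⇐] This fails: take N = 10. Then 10³ = 1000 ≡ 10 (mod 18), yet 10 ≡ 1 (mod 9), not 4.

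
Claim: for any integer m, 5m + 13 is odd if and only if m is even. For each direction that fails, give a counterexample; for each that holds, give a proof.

(←) Suppose m is even; write m = 2j. Then 5m + 13 = 5·(2j) + 13 = 2·5j + 13, which is odd.

(→) Suppose 5m + 13 is odd. Since 5 is odd, 5m and m have the same parity, so 5m + 13 ≡ m + 13 (mod 2). As 13 is odd, 5m + 13 is odd exactly when m is even. Thus m is even.

The biconditional holds.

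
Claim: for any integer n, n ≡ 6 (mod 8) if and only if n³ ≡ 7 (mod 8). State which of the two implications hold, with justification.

(⇒) fails and (⇐) fails.

[⇒] This fails: take n = 6. Then 6 ≡ 6 (mod 8), but 6³ = 216 ≡ 0 (mod 8), not 7.

[⇐] This fails: take n = 7. Then 7³ = 343 ≡ 7 (mod 8), yet 7 ≡ 7 (mod 8), not 6.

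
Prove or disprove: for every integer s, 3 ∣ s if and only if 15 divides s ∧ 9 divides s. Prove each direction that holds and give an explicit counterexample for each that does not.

Only the converse holds.

(⟹) This fails: take s = 3. Certainly 3 ∣ 3, but 15 ∤ 3.

(⟸) Suppose 15 ∣ s and 9 ∣ s. Any common multiple of 15 and 9 is a multiple of their lcm; here lcm(15, 9) = 15·9/gcd(15, 9) = 135/3 = 45, so 45 ∣ s. Since 3 ∣ 45, it follows that 3 ∣ s.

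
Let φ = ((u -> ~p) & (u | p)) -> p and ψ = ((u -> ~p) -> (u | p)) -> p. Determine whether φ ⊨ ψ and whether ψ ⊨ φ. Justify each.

[⇒] Assume the antecedent. If p is true, ((u -> ~p) -> (u | p)) -> p reduces to true regardless of the other variables. If p is false, the antecedent forces (p = F, u = F), and ((u -> ~p) -> (u | p)) -> p holds there. Either way ((u -> ~p) -> (u | p)) -> p holds.

[⇐] Assume the antecedent. If p is true, ((u -> ~p) & (u | p)) -> p reduces to true regardless of the other variables. If p is false, the antecedent forces (p = F, u = F), and ((u -> ~p) & (u | p)) -> p holds there. Either way ((u -> ~p) & (u | p)) -> p holds.

The biconditional holds.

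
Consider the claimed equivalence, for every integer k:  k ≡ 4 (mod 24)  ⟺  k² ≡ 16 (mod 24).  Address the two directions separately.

Only the forward direction holds.

Forward direction. Suppose k ≡ 4 (mod 24). Write k = 24j + 4. Then (24j + 4)² = 576j² + 192j + 16 = 24(24j² + 8j) + 16, so k² ≡ 16 (mod 24).

Converse. This fails: take k = 8. Then 8² = 64 ≡ 16 (mod 24), yet 8 ≡ 8 (mod 24), not 4.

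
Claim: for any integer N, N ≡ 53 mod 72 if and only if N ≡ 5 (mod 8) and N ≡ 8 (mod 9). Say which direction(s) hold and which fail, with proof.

[⇒] Suppose N ≡ 53 (mod 72); write N = 72j + 53. Since 8 ∣ 72, reducing mod 8 gives N ≡ 53 ≡ 5 (mod 8); since 9 ∣ 72, reducing mod 9 gives N ≡ 53 ≡ 8 (mod 9).

[⇐] Conversely, if N ≡ 5 (mod 8) and N ≡ 8 (mod 9), then by the Chinese remainder theorem N ≡ 53 (mod 72). This is exactly N ≡ 53 (mod 72).

Both directions hold; the statement is true.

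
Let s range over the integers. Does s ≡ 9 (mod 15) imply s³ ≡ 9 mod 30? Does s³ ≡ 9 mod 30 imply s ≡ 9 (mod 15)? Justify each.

The forward direction fails; the converse holds.

(⟹) This fails: take s = 24. Then 24 ≡ 9 (mod 15), but 24³ = 13824 ≡ 24 (mod 30), not 9.

(⟸) Conversely, the residues r modulo 30 with r³ ≡ 9 (mod 30) are exactly {9}, and each is ≡ 9 (mod 15).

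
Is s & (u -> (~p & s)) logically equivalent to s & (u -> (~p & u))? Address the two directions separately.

(⟹) Assume the antecedent. If p is true, the antecedent forces (s = T, p = T, u = F), and s & (u -> (~p & u)) holds there. If p is false, the antecedent forces (s = T, p = F, u = F) or (s = T, p = F, u = T), and s & (u -> (~p & u)) holds there. Either way s & (u -> (~p & u)) holds.

(⟸) Assume the antecedent. If p is true, the antecedent forces (s = T, p = T, u = F), and s & (u -> (~p & s)) holds there. If p is false, the antecedent forces (s = T, p = F, u = F) or (s = T, p = F, u = T), and s & (u -> (~p & s)) holds there. Either way s & (u -> (~p & s)) holds.

Equivalent; both directions hold.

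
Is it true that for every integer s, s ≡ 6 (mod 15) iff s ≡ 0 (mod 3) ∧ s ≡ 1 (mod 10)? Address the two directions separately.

(→) This fails: s = 6 gives 6 ≡ 6 (mod 15) but 6 ≡ 6 (mod 10), so the conjunction on the right does not hold.

(←) Conversely, if s ≡ 0 (mod 3) and s ≡ 1 (mod 10), then by the Chinese remainder theorem s ≡ 21 (mod 30). Since 21 ≡ 6 (mod 15) and 15 ∣ 30, we get s ≡ 6 (mod 15).

Only the reverse direction holds.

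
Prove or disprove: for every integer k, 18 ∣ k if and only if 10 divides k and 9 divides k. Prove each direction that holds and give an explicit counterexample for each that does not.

(→) This fails: take k = 18. Certainly 18 ∣ 18, but 10 ∤ 18.

(←) Suppose 10 ∣ k and 9 ∣ k. Any common multiple of 10 and 9 is a multiple of their lcm; here gcd(10, 9) = 1, so lcm(10, 9) = 10·9 = 90, so 90 ∣ k. Since 18 ∣ 90, it follows that 18 ∣ k.

Not equivalent: only (⇐) holds.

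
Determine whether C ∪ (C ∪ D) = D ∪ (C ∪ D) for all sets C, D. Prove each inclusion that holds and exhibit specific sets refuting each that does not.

Reverse inclusion. Let x ∈ D ∪ (C ∪ D). Then either x ∈ C and x ∉ D; or x ∈ D and x ∉ C; or x ∈ C ∩ D. In each case x ∈ C ∪ (C ∪ D), so D ∪ (C ∪ D) ⊆ C ∪ (C ∪ D).

Forward inclusion. Let x ∈ C ∪ (C ∪ D). Then either x ∈ C and x ∉ D; or x ∈ D and x ∉ C; or x ∈ C ∩ D. In each case x ∈ D ∪ (C ∪ D), so C ∪ (C ∪ D) ⊆ D ∪ (C ∪ D).

Both inclusions hold.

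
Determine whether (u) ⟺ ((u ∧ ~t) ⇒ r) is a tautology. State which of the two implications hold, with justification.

Forward direction. This fails. Under r = F, u = T, t = F, the left side is true but the right side is false.

Converse. This fails. Under r = F, u = F, t = F, the left side is false but the right side is true.

(⇒) fails and (⇐) fails.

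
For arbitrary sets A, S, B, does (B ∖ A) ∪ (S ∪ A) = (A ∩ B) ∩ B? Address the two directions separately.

The sets are not equal: only the reverse inclusion holds.

(⊆) This inclusion fails. Take A = {1}, S = ∅, B = ∅; then 1 ∈ (B ∖ A) ∪ (S ∪ A) but 1 ∉ (A ∩ B) ∩ B.

(⊇) Let x ∈ (A ∩ B) ∩ B. Then either x ∈ A ∩ B and x ∉ S; or x ∈ A ∩ S ∩ B. In each case x ∈ (B ∖ A) ∪ (S ∪ A), so (A ∩ B) ∩ B ⊆ (B ∖ A) ∪ (S ∪ A).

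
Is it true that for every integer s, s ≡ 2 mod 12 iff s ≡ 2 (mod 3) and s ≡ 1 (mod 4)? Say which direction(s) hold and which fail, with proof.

(⇒) This fails: s = 2 gives 2 ≡ 2 (mod 12) but 2 ≡ 2 (mod 4), so the conjunction on the right does not hold.

(⇐) This fails: s = 5 satisfies both congruences on the right (5 ≡ 2 mod 3 and 5 ≡ 1 mod 4) yet 5 ≡ 5 (mod 12), not 2.

Neither implication holds.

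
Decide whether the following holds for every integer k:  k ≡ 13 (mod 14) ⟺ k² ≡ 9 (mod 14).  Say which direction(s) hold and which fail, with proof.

Neither direction holds.

[⇒] This fails: take k = 13. Then 13 ≡ 13 (mod 14), but 13² = 169 ≡ 1 (mod 14), not 9.

[⇐] This fails: take k = 3. Then 3² = 9 ≡ 9 (mod 14), yet 3 ≡ 3 (mod 14), not 13.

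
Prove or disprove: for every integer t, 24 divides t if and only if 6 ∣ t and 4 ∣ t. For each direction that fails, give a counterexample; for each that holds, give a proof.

(←) This fails: take t = 12. Both 6 ∣ 12 and 4 ∣ 12, yet 12 is not a multiple of 24 (since 12 = 0·24 + 12), so 24 ∤ 12.

(→) If 24 ∣ t, write t = 24q. Since 24 = 4·6, t = 6·(4q), so 6 ∣ t; and since 24 = 6·4, t = 4·(6q), so 4 ∣ t.

(⇒) holds; (⇐) fails.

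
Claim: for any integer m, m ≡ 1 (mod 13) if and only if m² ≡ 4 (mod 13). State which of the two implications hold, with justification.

Both directions fail.

[⇒] This fails: take m = 1. Then 1 ≡ 1 (mod 13), but 1² = 1 ≡ 1 (mod 13), not 4.

[⇐] This fails: take m = 2. Then 2² = 4 ≡ 4 (mod 13), yet 2 ≡ 2 (mod 13), not 1.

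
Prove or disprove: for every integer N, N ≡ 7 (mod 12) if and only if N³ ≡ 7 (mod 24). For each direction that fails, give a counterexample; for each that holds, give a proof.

Not equivalent: only (⇐) holds.

(⟹) This fails: take N = 19. Then 19 ≡ 7 (mod 12), but 19³ = 6859 ≡ 19 (mod 24), not 7.

(⟸) Conversely, the residues r modulo 24 with r³ ≡ 7 (mod 24) are exactly {7}, and each is ≡ 7 (mod 12).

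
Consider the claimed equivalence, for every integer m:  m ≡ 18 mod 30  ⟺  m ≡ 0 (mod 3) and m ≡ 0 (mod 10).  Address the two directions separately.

(⇒) This fails: m = 18 gives 18 ≡ 18 (mod 30) but 18 ≡ 8 (mod 10), so the conjunction on the right does not hold.

(⇐) This fails: m = 0 satisfies both congruences on the right (0 ≡ 0 mod 3 and 0 ≡ 0 mod 10) yet 0 ≡ 0 (mod 30), not 18.

(⇒) fails and (⇐) fails.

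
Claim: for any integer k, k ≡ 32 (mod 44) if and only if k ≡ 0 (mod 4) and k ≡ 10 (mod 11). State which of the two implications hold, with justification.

Both implications hold.

(→) Suppose k ≡ 32 (mod 44); write k = 44j + 32. Since 4 ∣ 44, reducing mod 4 gives k ≡ 32 ≡ 0 (mod 4); since 11 ∣ 44, reducing mod 11 gives k ≡ 32 ≡ 10 (mod 11).

(←) Conversely, if k ≡ 0 (mod 4) and k ≡ 10 (mod 11), then by the Chinese remainder theorem k ≡ 32 (mod 44). This is exactly k ≡ 32 (mod 44).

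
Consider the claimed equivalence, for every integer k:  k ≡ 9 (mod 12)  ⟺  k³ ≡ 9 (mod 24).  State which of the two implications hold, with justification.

Only the reverse direction holds.

(⟹) This fails: take k = 21. Then 21 ≡ 9 (mod 12), but 21³ = 9261 ≡ 21 (mod 24), not 9.

(⟸) Conversely, the residues r modulo 24 with r³ ≡ 9 (mod 24) are exactly {9}, and each is ≡ 9 (mod 12).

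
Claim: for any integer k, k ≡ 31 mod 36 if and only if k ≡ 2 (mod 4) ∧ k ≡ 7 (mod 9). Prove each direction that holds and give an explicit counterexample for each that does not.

(⇒) fails and (⇐) fails.

Forward direction. This fails: k = 31 gives 31 ≡ 31 (mod 36) but 31 ≡ 3 (mod 4), so the conjunction on the right does not hold.

Converse. This fails: k = 34 satisfies both congruences on the right (34 ≡ 2 mod 4 and 34 ≡ 7 mod 9) yet 34 ≡ 34 (mod 36), not 31.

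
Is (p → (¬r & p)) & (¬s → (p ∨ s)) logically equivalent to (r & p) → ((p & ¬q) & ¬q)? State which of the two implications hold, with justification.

(→) Assume the antecedent. If r is true, the antecedent forces (s = T, r = T, q = F, p = F) or (s = T, r = T, q = T, p = F), and (r & p) → ((p & ¬q) & ¬q) holds there. If r is false, (r & p) → ((p & ¬q) & ¬q) reduces to true regardless of the other variables. Either way (r & p) → ((p & ¬q) & ¬q) holds.

(←) This fails. Under s = F, r = F, q = F, p = F, the left side is false but the right side is true.

(⇒) holds; (⇐) fails.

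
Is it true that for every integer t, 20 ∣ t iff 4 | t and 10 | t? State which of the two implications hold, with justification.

(←) Suppose 4 ∣ t and 10 ∣ t. Any common multiple of 4 and 10 is a multiple of their lcm; here lcm(4, 10) = 4·10/gcd(4, 10) = 40/2 = 20, so 20 ∣ t.

(→) If 20 ∣ t, write t = 20q. Since 20 = 5·4, t = 4·(5q), so 4 ∣ t; and since 20 = 2·10, t = 10·(2q), so 10 ∣ t.

The biconditional holds.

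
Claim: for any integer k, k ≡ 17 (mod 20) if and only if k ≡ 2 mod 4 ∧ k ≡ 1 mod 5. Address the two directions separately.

Neither direction holds.

(→) This fails: k = 17 gives 17 ≡ 17 (mod 20) but 17 ≡ 1 (mod 4), so the conjunction on the right does not hold.

(←) This fails: k = 6 satisfies both congruences on the right (6 ≡ 2 mod 4 and 6 ≡ 1 mod 5) yet 6 ≡ 6 (mod 20), not 17.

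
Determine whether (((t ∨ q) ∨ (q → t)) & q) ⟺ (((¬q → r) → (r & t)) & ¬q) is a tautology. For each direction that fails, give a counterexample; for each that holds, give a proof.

(⟹) This fails. Under r = F, q = T, t = F, the left side is true but the right side is false.

(⟸) This fails. Under r = F, q = F, t = F, the left side is false but the right side is true.

Neither direction holds.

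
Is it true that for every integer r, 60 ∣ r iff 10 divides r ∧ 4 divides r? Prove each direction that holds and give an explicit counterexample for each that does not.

(⟹) If 60 ∣ r, write r = 60q. Since 60 = 6·10, r = 10·(6q), so 10 ∣ r; and since 60 = 15·4, r = 4·(15q), so 4 ∣ r.

(⟸) This fails: take r = 20. Both 10 ∣ 20 and 4 ∣ 20, yet 20 is not a multiple of 60 (since 20 = 0·60 + 20), so 60 ∤ 20.

Only the forward implication holds.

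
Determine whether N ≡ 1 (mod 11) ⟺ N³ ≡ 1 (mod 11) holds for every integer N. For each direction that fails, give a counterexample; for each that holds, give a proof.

Forward direction. Suppose N ≡ 1 (mod 11). Write N = 11j + 1. Then (11j + 1)³ = 1331j³ + 363j² + 33j + 1 = 11(121j³ + 33j² + 3j) + 1, so N³ ≡ 1 (mod 11).

Converse. Suppose N³ ≡ 1 (mod 11). The only residue r in {0, …, 10} with r³ ≡ 1 (mod 11) is r = 1, so N ≡ 1 (mod 11).

Both implications hold.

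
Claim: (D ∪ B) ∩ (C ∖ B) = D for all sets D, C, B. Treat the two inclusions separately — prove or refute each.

Forward inclusion. Let x ∈ (D ∪ B) ∩ (C ∖ B). Then x ∈ D ∩ C and x ∉ B, from which x ∈ D.

Reverse inclusion. This inclusion fails. Take D = {1}, C = ∅, B = ∅; then 1 ∈ D but 1 ∉ (D ∪ B) ∩ (C ∖ B).

The sets are not equal: only the forward inclusion holds.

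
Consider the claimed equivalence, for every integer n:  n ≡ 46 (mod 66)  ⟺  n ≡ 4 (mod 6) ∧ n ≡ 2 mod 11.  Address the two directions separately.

[⇒] Suppose n ≡ 46 (mod 66); write n = 66j + 46. Since 6 ∣ 66, reducing mod 6 gives n ≡ 46 ≡ 4 (mod 6); since 11 ∣ 66, reducing mod 11 gives n ≡ 46 ≡ 2 (mod 11).

[⇐] Conversely, if n ≡ 4 (mod 6) and n ≡ 2 (mod 11), then by the Chinese remainder theorem n ≡ 46 (mod 66). This is exactly n ≡ 46 (mod 66).

Both directions hold; the statement is true.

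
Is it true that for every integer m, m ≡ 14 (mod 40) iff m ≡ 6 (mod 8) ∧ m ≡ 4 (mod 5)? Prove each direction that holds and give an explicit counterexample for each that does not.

The biconditional holds.

[⇒] Suppose m ≡ 14 (mod 40); write m = 40j + 14. Since 8 ∣ 40, reducing mod 8 gives m ≡ 14 ≡ 6 (mod 8); since 5 ∣ 40, reducing mod 5 gives m ≡ 14 ≡ 4 (mod 5).

[⇐] Conversely, if m ≡ 6 (mod 8) and m ≡ 4 (mod 5), then by the Chinese remainder theorem m ≡ 14 (mod 40). This is exactly m ≡ 14 (mod 40).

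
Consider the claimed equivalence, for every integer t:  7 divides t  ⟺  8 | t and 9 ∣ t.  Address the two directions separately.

(⟹) This fails: take t = 7. Certainly 7 ∣ 7, but 8 ∤ 7.

(⟸) This fails: take t = 72. Both 8 ∣ 72 and 9 ∣ 72, yet 72 is not a multiple of 7 (since 72 = 10·7 + 2), so 7 ∤ 72.

Both directions fail.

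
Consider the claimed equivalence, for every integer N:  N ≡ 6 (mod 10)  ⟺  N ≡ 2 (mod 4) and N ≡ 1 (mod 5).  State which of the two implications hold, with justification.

Forward direction. This fails: N = 16 gives 16 ≡ 6 (mod 10) but 16 ≡ 0 (mod 4), so the conjunction on the right does not hold.

Converse. If N ≡ 2 (mod 4) and N ≡ 1 (mod 5), then by the Chinese remainder theorem N ≡ 6 (mod 20). Since 6 ≡ 6 (mod 10) and 10 ∣ 20, we get N ≡ 6 (mod 10).

Only the reverse direction holds.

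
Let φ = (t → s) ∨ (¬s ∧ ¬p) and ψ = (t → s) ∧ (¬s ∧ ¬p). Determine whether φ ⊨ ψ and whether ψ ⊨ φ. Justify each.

(→) This fails. Under s = T, t = F, p = F, the left side is true but the right side is false.

(←) Assume the antecedent. If s is true, the antecedent cannot hold. If s is false, the antecedent forces (s = F, t = F, p = F), and (t → s) ∨ (¬s ∧ ¬p) holds there. Either way (t → s) ∨ (¬s ∧ ¬p) holds.

Not equivalent: only (⇐) holds.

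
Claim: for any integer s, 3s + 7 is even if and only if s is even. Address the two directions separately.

(⇒) fails and (⇐) fails.

[⇒] This fails: s = 3 gives 3s + 7 = 16, which is even, but 3 is odd, not even.

[⇐] This also fails: s = 0 is even, but 3s + 7 = 7 is odd, not even.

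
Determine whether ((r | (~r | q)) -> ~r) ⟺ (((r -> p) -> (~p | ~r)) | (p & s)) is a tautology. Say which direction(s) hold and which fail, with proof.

Only the forward implication holds.

(⇒) Assume the antecedent. If r is true, the antecedent cannot hold. If r is false, the consequent reduces to true regardless of the other variables. Either way the consequent holds.

(⇐) This fails. Under q = F, p = F, r = T, s = F, the left side is false but the right side is true.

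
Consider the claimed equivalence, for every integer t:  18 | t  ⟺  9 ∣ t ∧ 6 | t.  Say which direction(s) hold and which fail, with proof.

Both directions hold; the statement is true.

[⇒] If 18 ∣ t, write t = 18q. Since 18 = 2·9, t = 9·(2q), so 9 ∣ t; and since 18 = 3·6, t = 6·(3q), so 6 ∣ t.

[⇐] Suppose 9 ∣ t and 6 ∣ t. Any common multiple of 9 and 6 is a multiple of their lcm; here lcm(9, 6) = 9·6/gcd(9, 6) = 54/3 = 18, so 18 ∣ t.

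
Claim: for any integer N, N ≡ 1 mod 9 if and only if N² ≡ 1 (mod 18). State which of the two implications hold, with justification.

(→) This fails: take N = 10. Then 10 ≡ 1 (mod 9), but 10² = 100 ≡ 10 (mod 18), not 1.

(←) This fails: take N = 17. Then 17² = 289 ≡ 1 (mod 18), yet 17 ≡ 8 (mod 9), not 1.

Neither implication holds.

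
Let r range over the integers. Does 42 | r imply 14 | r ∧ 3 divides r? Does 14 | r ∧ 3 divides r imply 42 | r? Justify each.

Both implications hold.

Forward direction. If 42 ∣ r, write r = 42q. Since 42 = 3·14, r = 14·(3q), so 14 ∣ r; and since 42 = 14·3, r = 3·(14q), so 3 ∣ r.

Converse. Suppose 14 ∣ r and 3 ∣ r. Any common multiple of 14 and 3 is a multiple of their lcm; here gcd(14, 3) = 1, so lcm(14, 3) = 14·3 = 42, so 42 ∣ r.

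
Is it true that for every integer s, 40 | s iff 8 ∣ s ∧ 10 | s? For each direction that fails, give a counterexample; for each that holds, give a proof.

(⇐) Suppose 8 ∣ s and 10 ∣ s. Any common multiple of 8 and 10 is a multiple of their lcm; here lcm(8, 10) = 8·10/gcd(8, 10) = 80/2 = 40, so 40 ∣ s.

(⇒) If 40 ∣ s, write s = 40q. Since 40 = 5·8, s = 8·(5q), so 8 ∣ s; and since 40 = 4·10, s = 10·(4q), so 10 ∣ s.

Both implications hold.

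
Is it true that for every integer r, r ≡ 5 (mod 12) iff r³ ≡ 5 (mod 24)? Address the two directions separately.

(⟹) This fails: take r = 17. Then 17 ≡ 5 (mod 12), but 17³ = 4913 ≡ 17 (mod 24), not 5.

(⟸) Conversely, the residues r modulo 24 with r³ ≡ 5 (mod 24) are exactly {5}, and each is ≡ 5 (mod 12).

(⇒) fails; (⇐) holds.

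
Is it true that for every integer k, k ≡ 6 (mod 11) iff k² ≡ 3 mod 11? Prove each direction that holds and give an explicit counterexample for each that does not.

Forward direction. Suppose k ≡ 6 (mod 11). Write k = 11j + 6. Then (11j + 6)² = 121j² + 132j + 36 = 11(11j² + 12j + 3) + 3, so k² ≡ 3 (mod 11).

Converse. This fails: take k = 5. Then 5² = 25 ≡ 3 (mod 11), yet 5 ≡ 5 (mod 11), not 6.

The forward direction holds; the converse fails.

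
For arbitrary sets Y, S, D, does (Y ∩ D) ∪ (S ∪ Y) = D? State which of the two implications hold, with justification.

(⟹) This inclusion fails. Take Y = {1}, S = ∅, D = ∅; then 1 ∈ (Y ∩ D) ∪ (S ∪ Y) but 1 ∉ D.

(⟸) This inclusion fails. Take Y = ∅, S = ∅, D = {1}; then 1 ∈ D but 1 ∉ (Y ∩ D) ∪ (S ∪ Y).

Neither inclusion holds.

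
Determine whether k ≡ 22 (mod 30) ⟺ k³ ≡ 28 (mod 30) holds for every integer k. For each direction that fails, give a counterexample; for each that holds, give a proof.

Both directions hold.

(⟹) Suppose k ≡ 22 (mod 30). Write k = 30j + 22. Then (30j + 22)³ = 27000j³ + 59400j² + 43560j + 10648 = 30(900j³ + 1980j² + 1452j + 354) + 28, so k³ ≡ 28 (mod 30).

(⟸) Conversely, suppose k³ ≡ 28 (mod 30). The only residue r in {0, …, 29} with r³ ≡ 28 (mod 30) is r = 22, so k ≡ 22 (mod 30).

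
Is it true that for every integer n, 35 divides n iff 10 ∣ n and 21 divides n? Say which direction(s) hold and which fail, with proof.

[⇒] This fails: take n = 35. Certainly 35 ∣ 35, but 10 ∤ 35.

[⇐] Suppose 10 ∣ n and 21 ∣ n. Any common multiple of 10 and 21 is a multiple of their lcm; here gcd(10, 21) = 1, so lcm(10, 21) = 10·21 = 210, so 210 ∣ n. Since 35 ∣ 210, it follows that 35 ∣ n.

Not equivalent: only (⇐) holds.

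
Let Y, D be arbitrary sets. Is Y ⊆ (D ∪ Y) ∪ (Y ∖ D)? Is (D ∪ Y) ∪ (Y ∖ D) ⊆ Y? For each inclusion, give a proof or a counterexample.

Forward inclusion. Let x ∈ Y. Then either x ∈ Y and x ∉ D; or x ∈ Y ∩ D. In each case x ∈ (D ∪ Y) ∪ (Y ∖ D), so Y ⊆ (D ∪ Y) ∪ (Y ∖ D).

Reverse inclusion. This inclusion fails. Take Y = ∅, D = {1}; then 1 ∈ (D ∪ Y) ∪ (Y ∖ D) but 1 ∉ Y.

The sets are not equal: only the forward inclusion holds.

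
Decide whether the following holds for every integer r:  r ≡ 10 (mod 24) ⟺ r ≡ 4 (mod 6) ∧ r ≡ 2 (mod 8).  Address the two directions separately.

(⟹) Suppose r ≡ 10 (mod 24); write r = 24j + 10. Since 6 ∣ 24, reducing mod 6 gives r ≡ 10 ≡ 4 (mod 6); since 8 ∣ 24, reducing mod 8 gives r ≡ 10 ≡ 2 (mod 8).

(⟸) Conversely, if r ≡ 4 (mod 6) and r ≡ 2 (mod 8), then by the Chinese remainder theorem r ≡ 10 (mod 24). This is exactly r ≡ 10 (mod 24).

Equivalent; both directions hold.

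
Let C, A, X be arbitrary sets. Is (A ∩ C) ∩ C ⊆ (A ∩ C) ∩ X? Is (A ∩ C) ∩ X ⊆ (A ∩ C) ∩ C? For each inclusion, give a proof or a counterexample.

The sets are not equal: only the reverse inclusion holds.

(⟹) This inclusion fails. Take C = {1}, A = {1}, X = ∅; then 1 ∈ (A ∩ C) ∩ C but 1 ∉ (A ∩ C) ∩ X.

(⟸) Let x ∈ (A ∩ C) ∩ X. Then x ∈ C ∩ A ∩ X, from which x ∈ (A ∩ C) ∩ C.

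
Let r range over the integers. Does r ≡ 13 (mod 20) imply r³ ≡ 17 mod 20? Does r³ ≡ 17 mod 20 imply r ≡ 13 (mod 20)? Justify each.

The biconditional holds.

Forward direction. Suppose r ≡ 13 (mod 20). Write r = 20j + 13. Then (20j + 13)³ = 8000j³ + 15600j² + 10140j + 2197 = 20(400j³ + 780j² + 507j + 109) + 17, so r³ ≡ 17 (mod 20).

Converse. Suppose r³ ≡ 17 (mod 20). The only residue r in {0, …, 19} with r³ ≡ 17 (mod 20) is r = 13, so r ≡ 13 (mod 20).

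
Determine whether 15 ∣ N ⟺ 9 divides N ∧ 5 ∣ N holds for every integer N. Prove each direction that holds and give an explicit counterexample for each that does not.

Only the converse holds.

(⟹) This fails: take N = 15. Certainly 15 ∣ 15, but 9 ∤ 15.

(⟸) Suppose 9 ∣ N and 5 ∣ N. Any common multiple of 9 and 5 is a multiple of their lcm; here gcd(9, 5) = 1, so lcm(9, 5) = 9·5 = 45, so 45 ∣ N. Since 15 ∣ 45, it follows that 15 ∣ N.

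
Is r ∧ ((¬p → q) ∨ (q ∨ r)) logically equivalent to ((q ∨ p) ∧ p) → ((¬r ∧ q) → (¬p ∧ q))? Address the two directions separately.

Only the forward direction holds.

Forward direction. Assume the antecedent. If q is true, the antecedent forces (q = T, p = F, r = T) or (q = T, p = T, r = T), and the consequent holds there. If q is false, the consequent reduces to true regardless of the other variables. Either way the consequent holds.

Converse. This fails. Under q = F, p = F, r = F, the left side is false but the right side is true.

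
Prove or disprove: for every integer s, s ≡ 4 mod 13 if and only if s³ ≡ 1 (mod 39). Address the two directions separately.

Neither direction holds.

(→) This fails: take s = 4. Then 4 ≡ 4 (mod 13), but 4³ = 64 ≡ 25 (mod 39), not 1.

(←) This fails: take s = 1. Then 1³ = 1 ≡ 1 (mod 39), yet 1 ≡ 1 (mod 13), not 4.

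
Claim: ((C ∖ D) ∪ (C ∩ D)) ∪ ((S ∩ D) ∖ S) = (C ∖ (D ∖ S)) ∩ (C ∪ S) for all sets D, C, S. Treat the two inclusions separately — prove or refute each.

(⊆) This inclusion fails. Take D = {1}, C = {1}, S = ∅; then 1 ∈ ((C ∖ D) ∪ (C ∩ D)) ∪ ((S ∩ D) ∖ S) but 1 ∉ (C ∖ (D ∖ S)) ∩ (C ∪ S).

(⊇) Let x ∈ (C ∖ (D ∖ S)) ∩ (C ∪ S). Then either x ∈ C and x ∉ D, S; or x ∈ C ∩ S and x ∉ D; or x ∈ D ∩ C ∩ S. In each case x ∈ ((C ∖ D) ∪ (C ∩ D)) ∪ ((S ∩ D) ∖ S), so (C ∖ (D ∖ S)) ∩ (C ∪ S) ⊆ ((C ∖ D) ∪ (C ∩ D)) ∪ ((S ∩ D) ∖ S).

The sets are not equal: only the reverse inclusion holds.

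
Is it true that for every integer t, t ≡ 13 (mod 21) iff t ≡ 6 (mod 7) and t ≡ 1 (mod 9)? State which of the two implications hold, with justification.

(→) This fails: t = 34 gives 34 ≡ 13 (mod 21) but 34 ≡ 7 (mod 9), so the conjunction on the right does not hold.

(←) Conversely, if t ≡ 6 (mod 7) and t ≡ 1 (mod 9), then by the Chinese remainder theorem t ≡ 55 (mod 63). Since 55 ≡ 13 (mod 21) and 21 ∣ 63, we get t ≡ 13 (mod 21).

(⇒) fails; (⇐) holds.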